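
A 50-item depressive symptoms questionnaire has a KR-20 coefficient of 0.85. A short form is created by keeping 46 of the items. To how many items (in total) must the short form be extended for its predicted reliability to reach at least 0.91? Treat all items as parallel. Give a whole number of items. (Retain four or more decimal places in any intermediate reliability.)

Short-form reliability: n = 46/50 = 0.9200; r_46 = n·r/(1+(n−1)r) ≈ 0.8391
Length factor from the short form to reach 0.91: n' = 0.91(1 − 0.8391) / [0.8391(1 − 0.91)] ≈ 1.9388
Items = 1.9388 × 46 ≈ 89.18 → 90

90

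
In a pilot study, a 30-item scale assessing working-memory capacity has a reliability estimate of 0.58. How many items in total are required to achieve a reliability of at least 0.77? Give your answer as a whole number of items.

73

Invert Spearman-Brown to solve for n:
n = r_target (1 − r_old) / [ r_old (1 − r_target) ]
n = [0.77 × 0.42] / [0.58 × 0.23]
n = 0.3234 / 0.1334 ≈ 2.4243
2.4243 × 30 = 72.73 → 73 items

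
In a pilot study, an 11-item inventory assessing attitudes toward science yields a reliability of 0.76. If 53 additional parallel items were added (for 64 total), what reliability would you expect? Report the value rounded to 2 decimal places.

Length ratio n = 64/11 = 5.8182
Apply the Spearman-Brown prophecy formula, r' = nr / [1 + (n − 1)r]:
r_new = (5.8182 × 0.76) / (1 + (5.8182 − 1) × 0.76)
r_new = 4.4218 / 4.6618 ≈ 0.9485

0.95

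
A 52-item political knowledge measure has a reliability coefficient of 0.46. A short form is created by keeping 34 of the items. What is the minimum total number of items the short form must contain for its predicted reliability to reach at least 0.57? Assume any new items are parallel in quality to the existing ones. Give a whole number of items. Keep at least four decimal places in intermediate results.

81

First, r for the 34-item form: n = 34/52 = 0.6538, so r_34 = 0.6538·0.46/(1 + (0.6538 − 1)·0.46) = 0.3577
Length factor from the short form to reach 0.57: n' = 0.57(1 − 0.3577) / [0.3577(1 − 0.57)] ≈ 2.3803
Total items = 2.3803 × 34 = 80.93, rounded up to 81.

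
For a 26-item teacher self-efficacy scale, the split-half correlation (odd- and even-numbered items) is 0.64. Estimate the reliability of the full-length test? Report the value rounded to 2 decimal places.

Apply the Spearman-Brown correction with n = 2:
r_full = 2r_hh / (1 + r_hh) = 2 × 0.64 / (1 + 0.64)
       = 1.2800 / 1.6400 = 0.7805

0.78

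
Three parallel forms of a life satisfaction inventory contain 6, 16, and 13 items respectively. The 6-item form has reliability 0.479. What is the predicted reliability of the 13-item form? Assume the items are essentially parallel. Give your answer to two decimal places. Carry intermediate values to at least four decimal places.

Only the ratio of lengths matters: n = 13/6 = 2.1667
r_{13} = n·r / (1 + (n − 1)·r) = 1.0378 / 1.5588 ≈ 0.6658

0.67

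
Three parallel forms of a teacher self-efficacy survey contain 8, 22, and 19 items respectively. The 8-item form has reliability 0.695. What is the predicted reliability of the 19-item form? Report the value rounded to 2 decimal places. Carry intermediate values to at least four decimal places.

The 22-item form is not needed; work directly from the 8-item form with n = 19/8 = 2.3750.
r_{19} = n·r / (1 + (n − 1)·r) = 1.6506 / 1.9556 ≈ 0.8440

0.84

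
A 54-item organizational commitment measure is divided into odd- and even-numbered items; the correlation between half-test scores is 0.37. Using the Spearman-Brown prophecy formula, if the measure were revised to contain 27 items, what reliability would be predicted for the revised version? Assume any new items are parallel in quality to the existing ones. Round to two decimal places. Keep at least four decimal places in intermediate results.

First correct the split-half correlation to full-test reliability: r_full = 2 × 0.37 / (1 + 0.37) ≈ 0.5401
Length factor from 54 to 27 items: n = 27/54 = 0.5000
r_new = n·r_full / (1 + (n − 1)·r_full) = 0.2701 / 0.7299 ≈ 0.3701

0.37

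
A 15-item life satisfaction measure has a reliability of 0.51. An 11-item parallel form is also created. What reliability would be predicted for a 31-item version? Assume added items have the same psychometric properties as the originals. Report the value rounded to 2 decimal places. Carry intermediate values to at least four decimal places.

Only the ratio of lengths matters: n = 31/15 = 2.0667
r_{31} = n·r / (1 + (n − 1)·r) = 1.0540 / 1.5440 ≈ 0.6826

0.68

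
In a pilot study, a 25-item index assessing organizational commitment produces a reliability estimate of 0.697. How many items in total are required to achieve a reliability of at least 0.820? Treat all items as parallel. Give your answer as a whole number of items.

Spearman-Brown solved for the length factor n:
n = r*(1 − r) / [ r (1 − r*) ]
n = 0.820 × (1 − 0.697) / [ 0.697 × (1 − 0.820) ]
n = 0.248460 / 0.125460 ≈ 1.9804
Items needed = n × 25 = 1.9804 × 25 ≈ 49.51 → round up to 50

50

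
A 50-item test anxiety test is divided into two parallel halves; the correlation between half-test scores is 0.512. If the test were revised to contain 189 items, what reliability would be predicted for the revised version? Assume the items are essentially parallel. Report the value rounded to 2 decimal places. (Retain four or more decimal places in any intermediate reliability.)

First correct the split-half correlation to full-test reliability: r_full = 2 × 0.512 / (1 + 0.512) ≈ 0.6772
Length factor from 50 to 189 items: n = 189/50 = 3.7800
r_new = n·r_full / (1 + (n − 1)·r_full) = 2.5598 / 2.8826 ≈ 0.8880

0.89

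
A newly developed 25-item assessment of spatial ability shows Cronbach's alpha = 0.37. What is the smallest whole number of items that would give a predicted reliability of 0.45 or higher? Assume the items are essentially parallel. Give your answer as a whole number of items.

n = 0.45 × (1 − 0.37) / [ 0.37 × (1 − 0.45) ]
  = 0.2835 / 0.2035 = 1.3931
1.3931 × 25 = 34.83 → 35 items

35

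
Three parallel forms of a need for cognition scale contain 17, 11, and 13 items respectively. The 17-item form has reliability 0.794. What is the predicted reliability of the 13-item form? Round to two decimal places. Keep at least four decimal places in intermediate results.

Only the ratio of lengths matters: n = 13/17 = 0.7647
r_{13} = n·r / (1 + (n − 1)·r) = 0.6072 / 0.8132 ≈ 0.7467

0.75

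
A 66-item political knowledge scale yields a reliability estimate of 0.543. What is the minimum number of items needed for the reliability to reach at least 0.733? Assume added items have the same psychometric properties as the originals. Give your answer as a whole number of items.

Invert Spearman-Brown to solve for n:
n = r_target (1 − r_old) / [ r_old (1 − r_target) ]
n = 0.733(1 − 0.543) / [0.543(1 − 0.733)]
  = 0.334981 / 0.144981 = 2.3105
So the test needs 2.3105 × 66 ≈ 152.49 items; rounding up, 153.

153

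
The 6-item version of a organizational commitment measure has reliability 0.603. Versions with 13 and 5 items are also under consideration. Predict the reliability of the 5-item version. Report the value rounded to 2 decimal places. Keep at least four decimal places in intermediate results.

0.56

Only the ratio of lengths matters: n = 5/6 = 0.8333
r_{5} = n·r / (1 + (n − 1)·r) = 0.5025 / 0.8995 ≈ 0.5586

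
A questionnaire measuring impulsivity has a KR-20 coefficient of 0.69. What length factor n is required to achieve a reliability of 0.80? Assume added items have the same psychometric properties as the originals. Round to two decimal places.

n = 0.80 × (1 − 0.69) / [ 0.69 × (1 − 0.80) ]
n = 0.2480 / 0.1380 ≈ 1.7971

1.80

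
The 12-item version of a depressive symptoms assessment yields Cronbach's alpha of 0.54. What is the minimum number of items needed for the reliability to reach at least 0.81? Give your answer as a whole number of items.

Rearranging the Spearman-Brown formula for n,
n = r*(1 − r) / [ r (1 − r*) ]
n = 0.81 × (1 − 0.54) / [ 0.54 × (1 − 0.81) ]
n = 0.3726 / 0.1026 ≈ 3.6316
Items needed = n × 12 = 3.6316 × 12 ≈ 43.58 → round up to 44

44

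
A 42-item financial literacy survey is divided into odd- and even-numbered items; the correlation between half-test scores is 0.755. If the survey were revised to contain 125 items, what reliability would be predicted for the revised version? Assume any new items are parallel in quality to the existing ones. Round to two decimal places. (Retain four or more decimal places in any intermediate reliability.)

0.95

Spearman-Brown correction (n = 2): r_full = 2·0.755/(1 + 0.755) = 0.8604
Then adjust to 125 items: n = 125/42 = 2.9762
r_new = n·r_full / (1 + (n − 1)·r_full) = 2.5607 / 2.7003 ≈ 0.9483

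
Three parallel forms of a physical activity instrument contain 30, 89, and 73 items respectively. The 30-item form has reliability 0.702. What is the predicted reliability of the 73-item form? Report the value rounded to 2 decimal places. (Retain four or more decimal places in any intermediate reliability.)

0.85

The 89-item form is not needed; work directly from the 30-item form with n = 73/30 = 2.4333.
r_{73} = n·r / (1 + (n − 1)·r) = 1.7082 / 2.0062 ≈ 0.8515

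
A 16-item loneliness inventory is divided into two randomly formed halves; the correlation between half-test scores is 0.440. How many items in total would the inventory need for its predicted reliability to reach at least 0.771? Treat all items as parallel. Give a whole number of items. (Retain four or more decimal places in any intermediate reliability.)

Corrected full-test reliability: r_full = 2 × 0.440 / (1 + 0.440) ≈ 0.6111
n = r_tgt(1 − r_full) / [r_full(1 − r_tgt)] = 0.771 × 0.3889 / (0.6111 × 0.229) ≈ 2.1426
Required items = 2.1426 × 16 = 34.28, so 35 items.

35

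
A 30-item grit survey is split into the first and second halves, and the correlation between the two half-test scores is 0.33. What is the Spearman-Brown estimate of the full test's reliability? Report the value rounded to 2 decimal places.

Each half is half the length of the full test, so the full test is n = 2 times a half.
r_full = 2r_hh / (1 + r_hh) = 2 × 0.33 / (1 + 0.33)
r_full = 0.6600 / 1.3300 ≈ 0.4962

0.50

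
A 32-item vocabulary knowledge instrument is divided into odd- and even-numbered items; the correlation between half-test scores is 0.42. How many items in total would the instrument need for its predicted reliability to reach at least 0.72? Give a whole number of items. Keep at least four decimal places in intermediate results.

57

Corrected full-test reliability: r_full = 2 × 0.42 / (1 + 0.42) ≈ 0.5915
n = r_tgt(1 − r_full) / [r_full(1 − r_tgt)] = 0.72 × 0.4085 / (0.5915 × 0.28) ≈ 1.7759
Required items = 1.7759 × 32 = 56.83, so 57 items.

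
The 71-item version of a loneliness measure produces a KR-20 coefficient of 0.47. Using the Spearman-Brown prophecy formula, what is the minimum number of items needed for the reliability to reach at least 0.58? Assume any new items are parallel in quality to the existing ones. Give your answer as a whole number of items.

Rearranging the Spearman-Brown formula for n,
n = r_target (1 − r_old) / [ r_old (1 − r_target) ]
n = 0.58(1 − 0.47) / [0.47(1 − 0.58)]
  = 0.3074 / 0.1974 = 1.5572
So the test needs 1.5572 × 71 ≈ 110.56 items; rounding up, 111.

111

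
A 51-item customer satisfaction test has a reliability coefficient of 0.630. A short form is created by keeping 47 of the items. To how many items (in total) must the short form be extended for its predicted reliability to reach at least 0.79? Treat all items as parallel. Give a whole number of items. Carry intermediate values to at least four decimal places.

113

Short-form reliability: n = 47/51 = 0.9216; r_47 = n·r/(1+(n−1)r) ≈ 0.6108
Length factor from the short form to reach 0.79: n' = 0.79(1 − 0.6108) / [0.6108(1 − 0.79)] ≈ 2.3971
Total items = 2.3971 × 47 = 112.66, rounded up to 113.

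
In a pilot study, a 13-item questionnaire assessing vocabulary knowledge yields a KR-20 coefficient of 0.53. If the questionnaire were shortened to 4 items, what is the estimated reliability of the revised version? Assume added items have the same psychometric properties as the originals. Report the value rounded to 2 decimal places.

0.26

The new length is 4/13 = 0.3077 times the old.
Spearman-Brown: r_new = n·r / (1 + (n − 1)·r)
r_new = 0.3077·0.53 / [1 + (0.3077 − 1)·0.53]
r_new = 0.1631 / 0.6331 ≈ 0.2576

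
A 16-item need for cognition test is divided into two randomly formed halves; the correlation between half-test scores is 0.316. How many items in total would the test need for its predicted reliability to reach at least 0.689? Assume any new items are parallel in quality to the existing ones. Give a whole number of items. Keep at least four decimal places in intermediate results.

Corrected full-test reliability: r_full = 2 × 0.316 / (1 + 0.316) ≈ 0.4802
n = r_tgt(1 − r_full) / [r_full(1 − r_tgt)] = 0.689 × 0.5198 / (0.4802 × 0.311) ≈ 2.3981
Items = 2.3981 × 16 ≈ 38.37 → 39

39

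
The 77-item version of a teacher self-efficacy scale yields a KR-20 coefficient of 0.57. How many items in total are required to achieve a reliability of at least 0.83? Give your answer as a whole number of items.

Rearranging the Spearman-Brown formula for n,
n = r*(1 − r) / [ r (1 − r*) ]
n = 0.83 × (1 − 0.57) / [ 0.57 × (1 − 0.83) ]
n = 0.3569 / 0.0969 ≈ 3.6832
3.6832 × 77 = 283.61 → 284 items

284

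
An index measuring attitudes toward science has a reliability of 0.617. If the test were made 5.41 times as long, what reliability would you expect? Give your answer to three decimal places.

0.897

r_new = (5.41 × 0.617) / (1 + (5.41 − 1) × 0.617)
r_new = 3.3380 / 3.7210 ≈ 0.8971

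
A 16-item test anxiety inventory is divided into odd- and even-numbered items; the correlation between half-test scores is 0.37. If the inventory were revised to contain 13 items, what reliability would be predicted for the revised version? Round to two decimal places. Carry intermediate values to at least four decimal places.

Full-test reliability from the split-half r: r_full = 2(0.37)/(1 + 0.37) = 0.5401
Then adjust to 13 items: n = 13/16 = 0.8125
r_new = n·r_full / (1 + (n − 1)·r_full) = 0.4388 / 0.8987 ≈ 0.4883

0.49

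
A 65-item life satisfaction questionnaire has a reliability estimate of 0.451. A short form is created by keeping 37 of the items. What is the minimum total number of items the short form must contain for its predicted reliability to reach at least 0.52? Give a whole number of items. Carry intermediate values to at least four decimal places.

86

Short-form reliability: n = 37/65 = 0.5692; r_37 = n·r/(1+(n−1)r) ≈ 0.3186
Then solve for n' with r_old = 0.3186, r_target = 0.52: n' = 0.52(1 − 0.3186)/[0.3186(1 − 0.52)] = 2.3170
Items = 2.3170 × 37 ≈ 85.73 → 86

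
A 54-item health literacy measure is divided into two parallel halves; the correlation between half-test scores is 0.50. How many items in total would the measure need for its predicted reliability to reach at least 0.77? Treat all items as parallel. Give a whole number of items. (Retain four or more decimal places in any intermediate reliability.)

r_full = 2(0.50)/(1 + 0.50) = 0.6667
n = r_tgt(1 − r_full) / [r_full(1 − r_tgt)] = 0.77 × 0.3333 / (0.6667 × 0.23) ≈ 1.6737
Items = 1.6737 × 54 ≈ 90.38 → 91

91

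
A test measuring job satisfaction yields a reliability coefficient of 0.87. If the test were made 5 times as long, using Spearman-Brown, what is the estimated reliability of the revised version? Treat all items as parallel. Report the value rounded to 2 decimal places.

0.97

r_new = 5·0.87 / [1 + (5 − 1)·0.87]
     = 4.3500 / 4.4800 = 0.9710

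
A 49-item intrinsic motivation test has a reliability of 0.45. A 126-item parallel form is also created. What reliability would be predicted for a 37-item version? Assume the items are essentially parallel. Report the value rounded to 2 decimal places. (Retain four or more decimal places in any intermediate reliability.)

Only the ratio of lengths matters: n = 37/49 = 0.7551
r_{37} = n·r / (1 + (n − 1)·r) = 0.3398 / 0.8898 ≈ 0.3819

0.38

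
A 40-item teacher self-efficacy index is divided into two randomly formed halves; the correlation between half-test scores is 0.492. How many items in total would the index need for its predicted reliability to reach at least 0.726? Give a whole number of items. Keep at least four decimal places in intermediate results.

55

r_full = 2(0.492)/(1 + 0.492) = 0.6595
Solve Spearman-Brown for n: n = 0.726(1 − 0.6595) / [0.6595(1 − 0.726)] = 1.3680
Required items = 1.3680 × 40 = 54.72, so 55 items.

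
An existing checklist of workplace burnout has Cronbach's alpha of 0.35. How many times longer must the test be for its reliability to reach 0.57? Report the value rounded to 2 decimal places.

Spearman-Brown solved for the length factor n:
n = r*(1 − r) / [ r (1 − r*) ]
n = 0.57 × (1 − 0.35) / [ 0.35 × (1 − 0.57) ]
n = 0.3705 / 0.1505 ≈ 2.4618

2.46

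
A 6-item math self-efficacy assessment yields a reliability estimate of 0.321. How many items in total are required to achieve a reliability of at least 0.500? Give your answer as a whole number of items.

13

Invert Spearman-Brown to solve for n:
n = r*(1 − r) / [ r (1 − r*) ]
n = [0.500 × 0.679] / [0.321 × 0.500]
  = 0.339500 / 0.160500 = 2.1153
So the test needs 2.1153 × 6 ≈ 12.69 items; rounding up, 13.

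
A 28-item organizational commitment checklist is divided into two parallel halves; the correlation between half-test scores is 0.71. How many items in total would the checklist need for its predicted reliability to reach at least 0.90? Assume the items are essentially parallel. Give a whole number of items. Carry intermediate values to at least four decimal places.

r_full = 2(0.71)/(1 + 0.71) = 0.8304
Solve Spearman-Brown for n: n = 0.90(1 − 0.8304) / [0.8304(1 − 0.90)] = 1.8382
Items = 1.8382 × 28 ≈ 51.47 → 52

52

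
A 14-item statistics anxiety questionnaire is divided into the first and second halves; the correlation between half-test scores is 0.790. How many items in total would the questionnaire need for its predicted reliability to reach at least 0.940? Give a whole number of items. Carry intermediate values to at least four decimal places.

30

Corrected full-test reliability: r_full = 2 × 0.790 / (1 + 0.790) ≈ 0.8827
Solve Spearman-Brown for n: n = 0.940(1 − 0.8827) / [0.8827(1 − 0.940)] = 2.0819
Items = 2.0819 × 14 ≈ 29.15 → 30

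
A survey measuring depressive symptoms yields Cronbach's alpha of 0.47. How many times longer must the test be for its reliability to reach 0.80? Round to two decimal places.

4.51

n = [0.80 × 0.53] / [0.47 × 0.20]
n = 0.4240 / 0.0940 ≈ 4.5106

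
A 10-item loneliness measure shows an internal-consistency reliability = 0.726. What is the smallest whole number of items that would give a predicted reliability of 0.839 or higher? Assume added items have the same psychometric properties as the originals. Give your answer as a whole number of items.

20

n = 0.839(1 − 0.726) / [0.726(1 − 0.839)]
n = 0.229886 / 0.116886 ≈ 1.9668
So the test needs 1.9668 × 10 ≈ 19.67 items; rounding up, 20.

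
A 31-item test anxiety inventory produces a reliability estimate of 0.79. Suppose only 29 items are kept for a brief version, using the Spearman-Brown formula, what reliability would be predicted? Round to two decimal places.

0.78

Length ratio n = 29/31 = 0.9355
Spearman-Brown: r_new = n·r / (1 + (n − 1)·r)
r_new = (0.9355 × 0.79) / (1 + (0.9355 − 1) × 0.79)
r_new = 0.7390 / 0.9490 ≈ 0.7787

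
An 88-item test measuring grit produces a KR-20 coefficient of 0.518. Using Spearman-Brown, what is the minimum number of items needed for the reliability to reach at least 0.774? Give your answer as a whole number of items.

281

Rearranging the Spearman-Brown formula for n,
n = r*(1 − r) / [ r (1 − r*) ]
n = [0.774 × 0.482] / [0.518 × 0.226]
  = 0.373068 / 0.117068 = 3.1868
So the test needs 3.1868 × 88 ≈ 280.44 items; rounding up, 281.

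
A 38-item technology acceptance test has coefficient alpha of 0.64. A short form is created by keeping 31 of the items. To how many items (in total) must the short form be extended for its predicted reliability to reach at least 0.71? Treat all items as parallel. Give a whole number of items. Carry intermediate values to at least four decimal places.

53

Short-form reliability: n = 31/38 = 0.8158; r_31 = n·r/(1+(n−1)r) ≈ 0.5919
Length factor from the short form to reach 0.71: n' = 0.71(1 − 0.5919) / [0.5919(1 − 0.71)] ≈ 1.6880
Items = 1.6880 × 31 ≈ 52.33 → 53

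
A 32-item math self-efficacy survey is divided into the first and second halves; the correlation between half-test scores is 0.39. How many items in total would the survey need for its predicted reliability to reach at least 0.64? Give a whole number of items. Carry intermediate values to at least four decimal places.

45

r_full = 2(0.39)/(1 + 0.39) = 0.5612
Solve Spearman-Brown for n: n = 0.64(1 − 0.5612) / [0.5612(1 − 0.64)] = 1.3900
Required items = 1.3900 × 32 = 44.48, so 45 items.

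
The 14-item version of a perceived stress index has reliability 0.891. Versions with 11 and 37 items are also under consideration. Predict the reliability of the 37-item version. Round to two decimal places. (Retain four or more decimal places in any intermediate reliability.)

Only the ratio of lengths matters: n = 37/14 = 2.6429
r_{37} = n·r / (1 + (n − 1)·r) = 2.3548 / 2.4638 ≈ 0.9558

0.96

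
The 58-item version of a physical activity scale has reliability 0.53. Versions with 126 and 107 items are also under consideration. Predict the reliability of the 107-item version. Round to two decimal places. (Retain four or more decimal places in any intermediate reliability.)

0.68

The 126-item form is not needed; work directly from the 58-item form with n = 107/58 = 1.8448.
r_{107} = n·r / (1 + (n − 1)·r) = 0.9777 / 1.4477 ≈ 0.6753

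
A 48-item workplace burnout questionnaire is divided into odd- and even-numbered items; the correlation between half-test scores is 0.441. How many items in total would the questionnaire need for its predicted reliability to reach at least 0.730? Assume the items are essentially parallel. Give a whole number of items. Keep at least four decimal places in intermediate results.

83

r_full = 2(0.441)/(1 + 0.441) = 0.6121
Solve Spearman-Brown for n: n = 0.730(1 − 0.6121) / [0.6121(1 − 0.730)] = 1.7134
Items = 1.7134 × 48 ≈ 82.24 → 83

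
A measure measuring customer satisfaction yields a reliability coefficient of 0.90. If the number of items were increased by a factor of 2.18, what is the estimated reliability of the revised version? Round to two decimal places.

0.95

r_new = 2.18·0.90 / [1 + (2.18 − 1)·0.90]
     = 1.9620 / 2.0620 = 0.9515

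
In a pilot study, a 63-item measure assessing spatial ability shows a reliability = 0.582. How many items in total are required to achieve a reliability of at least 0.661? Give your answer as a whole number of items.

Spearman-Brown solved for the length factor n:
n = r_target (1 − r_old) / [ r_old (1 − r_target) ]
n = 0.661(1 − 0.582) / [0.582(1 − 0.661)]
n = 0.276298 / 0.197298 ≈ 1.4004
So the test needs 1.4004 × 63 ≈ 88.23 items; rounding up, 89.

89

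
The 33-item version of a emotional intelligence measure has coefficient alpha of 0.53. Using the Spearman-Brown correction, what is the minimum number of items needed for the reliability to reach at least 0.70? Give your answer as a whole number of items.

Rearranging the Spearman-Brown formula for n,
n = r*(1 − r) / [ r (1 − r*) ]
n = [0.70 × 0.47] / [0.53 × 0.30]
  = 0.3290 / 0.1590 = 2.0692
Items needed = n × 33 = 2.0692 × 33 ≈ 68.28 → round up to 69

69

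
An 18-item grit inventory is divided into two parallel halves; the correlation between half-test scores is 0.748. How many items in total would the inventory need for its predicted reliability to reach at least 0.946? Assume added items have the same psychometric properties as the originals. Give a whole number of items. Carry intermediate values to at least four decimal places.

r_full = 2(0.748)/(1 + 0.748) = 0.8558
Solve Spearman-Brown for n: n = 0.946(1 − 0.8558) / [0.8558(1 − 0.946)] = 2.9518
Items = 2.9518 × 18 ≈ 53.13 → 54

54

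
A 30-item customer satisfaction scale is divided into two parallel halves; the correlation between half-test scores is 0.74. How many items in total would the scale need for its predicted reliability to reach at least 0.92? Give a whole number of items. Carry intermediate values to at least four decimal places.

61

r_full = 2(0.74)/(1 + 0.74) = 0.8506
n = r_tgt(1 − r_full) / [r_full(1 − r_tgt)] = 0.92 × 0.1494 / (0.8506 × 0.08) ≈ 2.0199
Required items = 2.0199 × 30 = 60.60, so 61 items.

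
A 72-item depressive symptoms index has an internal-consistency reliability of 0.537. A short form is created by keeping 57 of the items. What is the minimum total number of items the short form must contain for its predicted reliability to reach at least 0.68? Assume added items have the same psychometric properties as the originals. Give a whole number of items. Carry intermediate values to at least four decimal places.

Short-form reliability: n = 57/72 = 0.7917; r_57 = n·r/(1+(n−1)r) ≈ 0.4787
Length factor from the short form to reach 0.68: n' = 0.68(1 − 0.4787) / [0.4787(1 − 0.68)] ≈ 2.3141
Total items = 2.3141 × 57 = 131.90, rounded up to 132.

132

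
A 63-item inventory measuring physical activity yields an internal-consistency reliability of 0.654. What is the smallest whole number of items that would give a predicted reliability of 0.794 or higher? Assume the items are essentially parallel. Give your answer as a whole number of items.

129

Invert Spearman-Brown to solve for n:
n = r_target (1 − r_old) / [ r_old (1 − r_target) ]
n = 0.794(1 − 0.654) / [0.654(1 − 0.794)]
  = 0.274724 / 0.134724 = 2.0392
2.0392 × 63 = 128.47 → 129 items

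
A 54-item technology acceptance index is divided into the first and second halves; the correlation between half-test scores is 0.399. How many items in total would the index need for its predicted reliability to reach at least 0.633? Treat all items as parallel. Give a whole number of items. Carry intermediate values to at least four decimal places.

71

r_full = 2(0.399)/(1 + 0.399) = 0.5704
n = r_tgt(1 − r_full) / [r_full(1 − r_tgt)] = 0.633 × 0.4296 / (0.5704 × 0.367) ≈ 1.2990
Required items = 1.2990 × 54 = 70.15, so 71 items.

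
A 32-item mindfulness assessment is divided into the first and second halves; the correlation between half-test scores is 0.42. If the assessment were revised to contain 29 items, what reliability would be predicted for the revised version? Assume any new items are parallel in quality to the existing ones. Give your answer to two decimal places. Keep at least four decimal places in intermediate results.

First correct the split-half correlation to full-test reliability: r_full = 2 × 0.42 / (1 + 0.42) ≈ 0.5915
Length factor from 32 to 29 items: n = 29/32 = 0.9062
r_new = n·r_full / (1 + (n − 1)·r_full) = 0.5360 / 0.9445 ≈ 0.5675

0.57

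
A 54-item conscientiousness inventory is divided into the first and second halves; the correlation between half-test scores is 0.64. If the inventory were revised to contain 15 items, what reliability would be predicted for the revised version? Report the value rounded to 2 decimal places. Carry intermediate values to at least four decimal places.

Spearman-Brown correction (n = 2): r_full = 2·0.64/(1 + 0.64) = 0.7805
Then adjust to 15 items: n = 15/54 = 0.2778
r_new = n·r_full / (1 + (n − 1)·r_full) = 0.2168 / 0.4363 ≈ 0.4969

0.50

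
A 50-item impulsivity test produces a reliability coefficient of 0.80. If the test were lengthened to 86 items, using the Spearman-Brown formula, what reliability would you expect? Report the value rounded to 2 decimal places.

0.87

The new length is 86/50 = 1.72 times the old.
r_new = 1.72·0.80 / [1 + (1.72 − 1)·0.80]
     = 1.3760 / 1.5760 = 0.8731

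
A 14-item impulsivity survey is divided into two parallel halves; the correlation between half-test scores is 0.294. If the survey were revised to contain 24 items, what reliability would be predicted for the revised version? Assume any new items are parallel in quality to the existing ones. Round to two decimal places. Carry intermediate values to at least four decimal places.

0.59

First correct the split-half correlation to full-test reliability: r_full = 2 × 0.294 / (1 + 0.294) ≈ 0.4544
Length factor from 14 to 24 items: n = 24/14 = 1.7143
r_new = n·r_full / (1 + (n − 1)·r_full) = 0.7790 / 1.3246 ≈ 0.5881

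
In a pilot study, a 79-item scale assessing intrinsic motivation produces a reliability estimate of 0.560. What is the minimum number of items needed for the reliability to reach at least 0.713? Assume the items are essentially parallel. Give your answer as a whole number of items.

155

n = 0.713 × (1 − 0.560) / [ 0.560 × (1 − 0.713) ]
n = 0.313720 / 0.160720 ≈ 1.9520
So the test needs 1.9520 × 79 ≈ 154.21 items; rounding up, 155.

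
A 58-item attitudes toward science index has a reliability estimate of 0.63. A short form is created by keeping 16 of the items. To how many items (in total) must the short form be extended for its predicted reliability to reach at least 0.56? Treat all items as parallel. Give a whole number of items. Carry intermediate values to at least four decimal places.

First, r for the 16-item form: n = 16/58 = 0.2759, so r_16 = 0.2759·0.63/(1 + (0.2759 − 1)·0.63) = 0.3196
Length factor from the short form to reach 0.56: n' = 0.56(1 − 0.3196) / [0.3196(1 − 0.56)] ≈ 2.7095
Total items = 2.7095 × 16 = 43.35, rounded up to 44.

44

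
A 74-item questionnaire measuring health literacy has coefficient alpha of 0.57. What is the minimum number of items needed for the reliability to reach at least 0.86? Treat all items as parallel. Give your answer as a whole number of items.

n = [0.86 × 0.43] / [0.57 × 0.14]
n = 0.3698 / 0.0798 ≈ 4.6341
Items needed = n × 74 = 4.6341 × 74 ≈ 342.92 → round up to 343

343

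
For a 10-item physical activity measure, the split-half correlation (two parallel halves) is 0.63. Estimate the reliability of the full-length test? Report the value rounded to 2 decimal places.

0.77

r_full = 2(0.63) / (1 + 0.63)
       = 1.2600 / 1.6300 = 0.7730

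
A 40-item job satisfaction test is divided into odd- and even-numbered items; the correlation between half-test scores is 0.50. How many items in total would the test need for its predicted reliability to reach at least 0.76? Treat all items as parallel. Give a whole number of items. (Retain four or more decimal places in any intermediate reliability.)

64

r_full = 2(0.50)/(1 + 0.50) = 0.6667
n = r_tgt(1 − r_full) / [r_full(1 − r_tgt)] = 0.76 × 0.3333 / (0.6667 × 0.24) ≈ 1.5831
Required items = 1.5831 × 40 = 63.32, so 64 items.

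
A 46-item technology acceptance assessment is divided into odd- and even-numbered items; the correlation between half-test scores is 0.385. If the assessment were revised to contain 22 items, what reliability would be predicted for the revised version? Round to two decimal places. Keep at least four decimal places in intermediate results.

First correct the split-half correlation to full-test reliability: r_full = 2 × 0.385 / (1 + 0.385) ≈ 0.5560
Length factor from 46 to 22 items: n = 22/46 = 0.4783
r_new = n·r_full / (1 + (n − 1)·r_full) = 0.2659 / 0.7099 ≈ 0.3746

0.37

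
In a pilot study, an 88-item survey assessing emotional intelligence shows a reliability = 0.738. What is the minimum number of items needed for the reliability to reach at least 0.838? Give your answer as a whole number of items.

n = [0.838 × 0.262] / [0.738 × 0.162]
n = 0.219556 / 0.119556 ≈ 1.8364
Items needed = n × 88 = 1.8364 × 88 ≈ 161.60 → round up to 162

162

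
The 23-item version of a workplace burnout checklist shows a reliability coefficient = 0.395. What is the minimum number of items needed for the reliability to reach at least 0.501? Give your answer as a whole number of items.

36

Rearranging the Spearman-Brown formula for n,
n = r_target (1 − r_old) / [ r_old (1 − r_target) ]
n = 0.501 × (1 − 0.395) / [ 0.395 × (1 − 0.501) ]
  = 0.303105 / 0.197105 = 1.5378
1.5378 × 23 = 35.37 → 36 items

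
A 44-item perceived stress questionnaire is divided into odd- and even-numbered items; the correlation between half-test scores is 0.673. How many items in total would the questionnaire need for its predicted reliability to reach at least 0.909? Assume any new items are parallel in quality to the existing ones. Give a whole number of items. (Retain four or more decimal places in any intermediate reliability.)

107

r_full = 2(0.673)/(1 + 0.673) = 0.8045
Solve Spearman-Brown for n: n = 0.909(1 − 0.8045) / [0.8045(1 − 0.909)] = 2.4274
Required items = 2.4274 × 44 = 106.81, so 107 items.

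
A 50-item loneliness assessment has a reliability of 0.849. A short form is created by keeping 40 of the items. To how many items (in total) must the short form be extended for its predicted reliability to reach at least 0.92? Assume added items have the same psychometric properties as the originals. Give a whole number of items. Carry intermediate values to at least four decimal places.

103

Short-form reliability: n = 40/50 = 0.8000; r_40 = n·r/(1+(n−1)r) ≈ 0.8181
Length factor from the short form to reach 0.92: n' = 0.92(1 − 0.8181) / [0.8181(1 − 0.92)] ≈ 2.5570
Items = 2.5570 × 40 ≈ 102.28 → 103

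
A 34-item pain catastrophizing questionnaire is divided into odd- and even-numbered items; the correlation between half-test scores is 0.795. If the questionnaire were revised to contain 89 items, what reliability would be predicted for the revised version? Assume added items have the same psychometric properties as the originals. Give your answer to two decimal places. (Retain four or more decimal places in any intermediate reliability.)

0.95

First correct the split-half correlation to full-test reliability: r_full = 2 × 0.795 / (1 + 0.795) ≈ 0.8858
Length factor from 34 to 89 items: n = 89/34 = 2.6176
r_new = n·r_full / (1 + (n − 1)·r_full) = 2.3187 / 2.4329 ≈ 0.9531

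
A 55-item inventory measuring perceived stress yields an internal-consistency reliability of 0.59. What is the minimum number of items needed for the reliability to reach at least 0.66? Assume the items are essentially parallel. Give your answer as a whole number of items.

75

n = 0.66 × (1 − 0.59) / [ 0.59 × (1 − 0.66) ]
n = 0.2706 / 0.2006 ≈ 1.3490
So the test needs 1.3490 × 55 ≈ 74.19 items; rounding up, 75.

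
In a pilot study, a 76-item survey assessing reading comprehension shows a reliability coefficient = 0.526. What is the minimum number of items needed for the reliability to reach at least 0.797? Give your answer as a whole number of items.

n = 0.797 × (1 − 0.526) / [ 0.526 × (1 − 0.797) ]
n = 0.377778 / 0.106778 ≈ 3.5380
Items needed = n × 76 = 3.5380 × 76 ≈ 268.89 → round up to 269

269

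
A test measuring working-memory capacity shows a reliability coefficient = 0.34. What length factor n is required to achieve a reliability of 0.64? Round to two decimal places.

Invert Spearman-Brown to solve for n:
n = r_target (1 − r_old) / [ r_old (1 − r_target) ]
n = 0.64 × (1 − 0.34) / [ 0.34 × (1 − 0.64) ]
  = 0.4224 / 0.1224 = 3.4510

3.45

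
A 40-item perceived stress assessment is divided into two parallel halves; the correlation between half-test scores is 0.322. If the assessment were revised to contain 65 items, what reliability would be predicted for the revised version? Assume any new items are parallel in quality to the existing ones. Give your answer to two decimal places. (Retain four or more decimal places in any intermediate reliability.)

Full-test reliability from the split-half r: r_full = 2(0.322)/(1 + 0.322) = 0.4871
Length factor from 40 to 65 items: n = 65/40 = 1.6250
r_new = n·r_full / (1 + (n − 1)·r_full) = 0.7915 / 1.3044 ≈ 0.6068

0.61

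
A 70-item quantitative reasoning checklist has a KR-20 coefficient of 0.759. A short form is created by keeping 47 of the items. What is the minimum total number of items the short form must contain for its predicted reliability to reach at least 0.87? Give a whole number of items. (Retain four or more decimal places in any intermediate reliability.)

149

Short-form reliability: n = 47/70 = 0.6714; r_47 = n·r/(1+(n−1)r) ≈ 0.6789
Length factor from the short form to reach 0.87: n' = 0.87(1 − 0.6789) / [0.6789(1 − 0.87)] ≈ 3.1653
Total items = 3.1653 × 47 = 148.77, rounded up to 149.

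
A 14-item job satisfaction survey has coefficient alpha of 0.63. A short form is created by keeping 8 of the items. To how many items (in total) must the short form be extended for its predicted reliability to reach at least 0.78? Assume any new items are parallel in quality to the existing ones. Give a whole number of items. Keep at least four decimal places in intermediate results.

Short-form reliability: n = 8/14 = 0.5714; r_8 = n·r/(1+(n−1)r) ≈ 0.4931
Then solve for n' with r_old = 0.4931, r_target = 0.78: n' = 0.78(1 − 0.4931)/[0.4931(1 − 0.78)] = 3.6447
Total items = 3.6447 × 8 = 29.16, rounded up to 30.

30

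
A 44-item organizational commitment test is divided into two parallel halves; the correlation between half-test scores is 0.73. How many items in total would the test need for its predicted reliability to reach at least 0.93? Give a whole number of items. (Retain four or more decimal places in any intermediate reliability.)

109

Corrected full-test reliability: r_full = 2 × 0.73 / (1 + 0.73) ≈ 0.8439
n = r_tgt(1 − r_full) / [r_full(1 − r_tgt)] = 0.93 × 0.1561 / (0.8439 × 0.07) ≈ 2.4575
Items = 2.4575 × 44 ≈ 108.13 → 109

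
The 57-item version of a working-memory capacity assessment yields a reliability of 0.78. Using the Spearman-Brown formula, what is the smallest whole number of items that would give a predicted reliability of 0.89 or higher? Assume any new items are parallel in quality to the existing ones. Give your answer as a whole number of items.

131

n = [0.89 × 0.22] / [0.78 × 0.11]
  = 0.1958 / 0.0858 = 2.2821
2.2821 × 57 = 130.08 → 131 items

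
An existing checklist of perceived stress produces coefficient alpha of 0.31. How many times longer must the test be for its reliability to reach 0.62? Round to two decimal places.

3.63

n = [0.62 × 0.69] / [0.31 × 0.38]
n = 0.4278 / 0.1178 ≈ 3.6316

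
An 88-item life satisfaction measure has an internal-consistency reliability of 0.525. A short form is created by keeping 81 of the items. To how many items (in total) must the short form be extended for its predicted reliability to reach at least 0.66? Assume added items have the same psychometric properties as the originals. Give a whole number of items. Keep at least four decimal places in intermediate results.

First, r for the 81-item form: n = 81/88 = 0.9205, so r_81 = 0.9205·0.525/(1 + (0.9205 − 1)·0.525) = 0.5043
Length factor from the short form to reach 0.66: n' = 0.66(1 − 0.5043) / [0.5043(1 − 0.66)] ≈ 1.9081
Items = 1.9081 × 81 ≈ 154.56 → 155

155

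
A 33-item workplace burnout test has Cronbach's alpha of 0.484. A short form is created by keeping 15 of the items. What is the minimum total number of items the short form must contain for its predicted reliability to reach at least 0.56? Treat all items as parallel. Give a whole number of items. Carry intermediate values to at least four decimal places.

45

Short-form reliability: n = 15/33 = 0.4545; r_15 = n·r/(1+(n−1)r) ≈ 0.2989
Then solve for n' with r_old = 0.2989, r_target = 0.56: n' = 0.56(1 − 0.2989)/[0.2989(1 − 0.56)] = 2.9853
Items = 2.9853 × 15 ≈ 44.78 → 45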